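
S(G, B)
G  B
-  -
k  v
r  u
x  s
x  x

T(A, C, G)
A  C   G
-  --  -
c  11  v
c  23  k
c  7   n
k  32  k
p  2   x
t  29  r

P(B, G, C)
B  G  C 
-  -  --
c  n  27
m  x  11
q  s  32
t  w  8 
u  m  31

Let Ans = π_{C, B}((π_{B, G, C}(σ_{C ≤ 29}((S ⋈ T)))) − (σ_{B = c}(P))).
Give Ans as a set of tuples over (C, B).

{(2, s), (2, x), (23, v), (29, u)}

Natural join on G: {(k, v, c, 23), (k, v, k, 32), (r, u, t, 29), (x, s, p, 2), (x, x, p, 2)}
σ[C ≤ 29]: keep tuples satisfying C ≤ 29 → {(k, v, c, 23), (r, u, t, 29), (x, s, p, 2), (x, x, p, 2)}
Projecting to B, G, C: {(s, x, 2), (u, r, 29), (v, k, 23), (x, x, 2)}
σ[B = c]: keep tuples satisfying B = c → {(c, n, 27)}
Taking the difference: {(s, x, 2), (u, r, 29), (v, k, 23), (x, x, 2)}
Projecting to C, B: {(2, s), (2, x), (23, v), (29, u)}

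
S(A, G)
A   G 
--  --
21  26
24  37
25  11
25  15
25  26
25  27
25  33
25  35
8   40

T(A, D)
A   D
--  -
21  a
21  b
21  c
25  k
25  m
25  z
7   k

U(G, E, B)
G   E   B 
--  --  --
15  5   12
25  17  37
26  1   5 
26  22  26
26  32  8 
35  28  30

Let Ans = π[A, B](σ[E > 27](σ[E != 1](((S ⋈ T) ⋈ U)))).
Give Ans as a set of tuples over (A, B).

Joining S and T on A yields {(21, 26, a), (21, 26, b), (21, 26, c), (25, 11, k), (25, 11, m), (25, 11, z), (25, 15, k), (25, 15, m), (25, 15, z), (25, 26, k), (25, 26, m), (25, 26, z), (25, 27, k), (25, 27, m), (25, 27, z), (25, 33, k), (25, 33, m), (25, 33, z), (25, 35, k), (25, 35, m), (25, 35, z)}.
Joining (S ⋈ T) and U on G yields {(21, 26, a, 1, 5), (21, 26, a, 22, 26), (21, 26, a, 32, 8), (21, 26, b, 1, 5), (21, 26, b, 22, 26), (21, 26, b, 32, 8), (21, 26, c, 1, 5), (21, 26, c, 22, 26), (21, 26, c, 32, 8), (25, 15, k, 5, 12), (25, 15, m, 5, 12), (25, 15, z, 5, 12), (25, 26, k, 1, 5), (25, 26, k, 22, 26), (25, 26, k, 32, 8), (25, 26, m, 1, 5), (25, 26, m, 22, 26), (25, 26, m, 32, 8), (25, 26, z, 1, 5), (25, 26, z, 22, 26), (25, 26, z, 32, 8), (25, 35, k, 28, 30), (25, 35, m, 28, 30), (25, 35, z, 28, 30)}.
Selection E != 1: {(21, 26, a, 22, 26), (21, 26, a, 32, 8), (21, 26, b, 22, 26), (21, 26, b, 32, 8), (21, 26, c, 22, 26), (21, 26, c, 32, 8), (25, 15, k, 5, 12), (25, 15, m, 5, 12), (25, 15, z, 5, 12), (25, 26, k, 22, 26), (25, 26, k, 32, 8), (25, 26, m, 22, 26), (25, 26, m, 32, 8), (25, 26, z, 22, 26), (25, 26, z, 32, 8), (25, 35, k, 28, 30), (25, 35, m, 28, 30), (25, 35, z, 28, 30)}
Selection E > 27: {(21, 26, a, 32, 8), (21, 26, b, 32, 8), (21, 26, c, 32, 8), (25, 26, k, 32, 8), (25, 26, m, 32, 8), (25, 26, z, 32, 8), (25, 35, k, 28, 30), (25, 35, m, 28, 30), (25, 35, z, 28, 30)}
π_{A, B} gives {(21, 8), (25, 30), (25, 8)} (6 duplicate(s) eliminated).

{(21, 8), (25, 30), (25, 8)}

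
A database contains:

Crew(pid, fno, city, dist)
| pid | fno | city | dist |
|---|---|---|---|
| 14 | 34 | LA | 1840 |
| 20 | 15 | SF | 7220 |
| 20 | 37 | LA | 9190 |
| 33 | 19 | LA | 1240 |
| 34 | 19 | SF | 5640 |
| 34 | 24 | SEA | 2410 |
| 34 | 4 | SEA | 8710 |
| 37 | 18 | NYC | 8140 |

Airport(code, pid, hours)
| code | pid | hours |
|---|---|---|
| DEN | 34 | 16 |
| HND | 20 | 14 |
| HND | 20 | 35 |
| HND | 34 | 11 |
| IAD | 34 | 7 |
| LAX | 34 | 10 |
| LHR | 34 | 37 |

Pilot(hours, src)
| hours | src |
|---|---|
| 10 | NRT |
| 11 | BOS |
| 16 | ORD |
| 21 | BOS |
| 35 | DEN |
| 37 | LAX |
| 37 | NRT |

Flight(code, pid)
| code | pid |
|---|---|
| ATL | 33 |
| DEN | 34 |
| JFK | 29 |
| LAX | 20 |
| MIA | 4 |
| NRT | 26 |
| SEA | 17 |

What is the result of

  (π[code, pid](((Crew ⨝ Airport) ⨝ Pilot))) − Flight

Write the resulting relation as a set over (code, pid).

Natural join on pid: {(20, 15, SF, 7220, HND, 14), (20, 15, SF, 7220, HND, 35), (20, 37, LA, 9190, HND, 14), (20, 37, LA, 9190, HND, 35), (34, 19, SF, 5640, DEN, 16), (34, 19, SF, 5640, HND, 11), (34, 19, SF, 5640, IAD, 7), (34, 19, SF, 5640, LAX, 10), (34, 19, SF, 5640, LHR, 37), (34, 24, SEA, 2410, DEN, 16), (34, 24, SEA, 2410, HND, 11), (34, 24, SEA, 2410, IAD, 7), (34, 24, SEA, 2410, LAX, 10), (34, 24, SEA, 2410, LHR, 37), (34, 4, SEA, 8710, DEN, 16), (34, 4, SEA, 8710, HND, 11), (34, 4, SEA, 8710, IAD, 7), (34, 4, SEA, 8710, LAX, 10), (34, 4, SEA, 8710, LHR, 37)}
Natural join on hours: {(20, 15, SF, 7220, HND, 35, DEN), (20, 37, LA, 9190, HND, 35, DEN), (34, 19, SF, 5640, DEN, 16, ORD), (34, 19, SF, 5640, HND, 11, BOS), (34, 19, SF, 5640, LAX, 10, NRT), (34, 19, SF, 5640, LHR, 37, LAX), (34, 19, SF, 5640, LHR, 37, NRT), (34, 24, SEA, 2410, DEN, 16, ORD), (34, 24, SEA, 2410, HND, 11, BOS), (34, 24, SEA, 2410, LAX, 10, NRT), (34, 24, SEA, 2410, LHR, 37, LAX), (34, 24, SEA, 2410, LHR, 37, NRT), (34, 4, SEA, 8710, DEN, 16, ORD), (34, 4, SEA, 8710, HND, 11, BOS), (34, 4, SEA, 8710, LAX, 10, NRT), (34, 4, SEA, 8710, LHR, 37, LAX), (34, 4, SEA, 8710, LHR, 37, NRT)}
Keep only column(s) code, pid (12 duplicate(s) eliminated): {(DEN, 34), (HND, 20), (HND, 34), (LAX, 34), (LHR, 34)}
Taking the difference: {(HND, 20), (HND, 34), (LAX, 34), (LHR, 34)}

{(HND, 20), (HND, 34), (LAX, 34), (LHR, 34)}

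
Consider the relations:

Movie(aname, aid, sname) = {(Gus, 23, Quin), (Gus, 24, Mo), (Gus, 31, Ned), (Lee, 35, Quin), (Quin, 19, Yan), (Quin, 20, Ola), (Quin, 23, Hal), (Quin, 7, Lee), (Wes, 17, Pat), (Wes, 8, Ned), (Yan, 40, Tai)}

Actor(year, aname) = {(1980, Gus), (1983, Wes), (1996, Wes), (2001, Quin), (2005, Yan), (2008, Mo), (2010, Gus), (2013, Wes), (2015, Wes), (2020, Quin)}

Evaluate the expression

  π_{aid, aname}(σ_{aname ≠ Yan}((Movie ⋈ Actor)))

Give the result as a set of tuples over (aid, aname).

Joining Movie and Actor on aname yields {(Gus, 23, Quin, 1980), (Gus, 23, Quin, 2010), (Gus, 24, Mo, 1980), (Gus, 24, Mo, 2010), (Gus, 31, Ned, 1980), (Gus, 31, Ned, 2010), (Quin, 19, Yan, 2001), (Quin, 19, Yan, 2020), (Quin, 20, Ola, 2001), (Quin, 20, Ola, 2020), (Quin, 23, Hal, 2001), (Quin, 23, Hal, 2020), (Quin, 7, Lee, 2001), (Quin, 7, Lee, 2020), (Wes, 17, Pat, 1983), (Wes, 17, Pat, 1996), (Wes, 17, Pat, 2013), (Wes, 17, Pat, 2015), (Wes, 8, Ned, 1983), (Wes, 8, Ned, 1996), (Wes, 8, Ned, 2013), (Wes, 8, Ned, 2015), (Yan, 40, Tai, 2005)}.
Apply σ_{aname ≠ Yan}; surviving tuples: {(Gus, 23, Quin, 1980), (Gus, 23, Quin, 2010), (Gus, 24, Mo, 1980), (Gus, 24, Mo, 2010), (Gus, 31, Ned, 1980), (Gus, 31, Ned, 2010), (Quin, 19, Yan, 2001), (Quin, 19, Yan, 2020), (Quin, 20, Ola, 2001), (Quin, 20, Ola, 2020), (Quin, 23, Hal, 2001), (Quin, 23, Hal, 2020), (Quin, 7, Lee, 2001), (Quin, 7, Lee, 2020), (Wes, 17, Pat, 1983), (Wes, 17, Pat, 1996), (Wes, 17, Pat, 2013), (Wes, 17, Pat, 2015), (Wes, 8, Ned, 1983), (Wes, 8, Ned, 1996), (Wes, 8, Ned, 2013), (Wes, 8, Ned, 2015)}
π[aid, aname]: project onto (aid, aname) (13 duplicate(s) eliminated) → {(17, Wes), (19, Quin), (20, Quin), (23, Gus), (23, Quin), (24, Gus), (31, Gus), (7, Quin), (8, Wes)}

{(17, Wes), (19, Quin), (20, Quin), (23, Gus), (23, Quin), (24, Gus), (31, Gus), (7, Quin), (8, Wes)}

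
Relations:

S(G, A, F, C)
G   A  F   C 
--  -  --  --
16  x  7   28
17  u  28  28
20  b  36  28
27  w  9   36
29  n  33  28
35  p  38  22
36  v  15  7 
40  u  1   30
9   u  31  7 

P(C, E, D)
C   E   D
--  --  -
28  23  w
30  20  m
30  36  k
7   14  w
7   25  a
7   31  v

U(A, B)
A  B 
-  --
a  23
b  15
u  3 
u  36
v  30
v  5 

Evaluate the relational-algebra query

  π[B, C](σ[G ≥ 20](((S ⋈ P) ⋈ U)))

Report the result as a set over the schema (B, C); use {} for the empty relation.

{(15, 28), (3, 30), (30, 7), (36, 30), (5, 7)}

Natural join on C: {(16, x, 7, 28, 23, w), (17, u, 28, 28, 23, w), (20, b, 36, 28, 23, w), (29, n, 33, 28, 23, w), (36, v, 15, 7, 14, w), (36, v, 15, 7, 25, a), (36, v, 15, 7, 31, v), (40, u, 1, 30, 20, m), (40, u, 1, 30, 36, k), (9, u, 31, 7, 14, w), (9, u, 31, 7, 25, a), (9, u, 31, 7, 31, v)}
Natural join on A: {(17, u, 28, 28, 23, w, 3), (17, u, 28, 28, 23, w, 36), (20, b, 36, 28, 23, w, 15), (36, v, 15, 7, 14, w, 30), (36, v, 15, 7, 14, w, 5), (36, v, 15, 7, 25, a, 30), (36, v, 15, 7, 25, a, 5), (36, v, 15, 7, 31, v, 30), (36, v, 15, 7, 31, v, 5), (40, u, 1, 30, 20, m, 3), (40, u, 1, 30, 20, m, 36), (40, u, 1, 30, 36, k, 3), (40, u, 1, 30, 36, k, 36), (9, u, 31, 7, 14, w, 3), (9, u, 31, 7, 14, w, 36), (9, u, 31, 7, 25, a, 3), (9, u, 31, 7, 25, a, 36), (9, u, 31, 7, 31, v, 3), (9, u, 31, 7, 31, v, 36)}
Apply σ_{G ≥ 20}; surviving tuples: {(20, b, 36, 28, 23, w, 15), (36, v, 15, 7, 14, w, 30), (36, v, 15, 7, 14, w, 5), (36, v, 15, 7, 25, a, 30), (36, v, 15, 7, 25, a, 5), (36, v, 15, 7, 31, v, 30), (36, v, 15, 7, 31, v, 5), (40, u, 1, 30, 20, m, 3), (40, u, 1, 30, 20, m, 36), (40, u, 1, 30, 36, k, 3), (40, u, 1, 30, 36, k, 36)}
Projecting to B, C (6 duplicate(s) eliminated): {(15, 28), (3, 30), (30, 7), (36, 30), (5, 7)}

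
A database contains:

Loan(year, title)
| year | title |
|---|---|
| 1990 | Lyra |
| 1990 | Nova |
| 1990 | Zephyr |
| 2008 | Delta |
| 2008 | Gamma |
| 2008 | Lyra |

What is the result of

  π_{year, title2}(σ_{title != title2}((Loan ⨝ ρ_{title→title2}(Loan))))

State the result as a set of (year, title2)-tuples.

{(1990, Lyra), (1990, Nova), (1990, Zephyr), (2008, Delta), (2008, Gamma), (2008, Lyra)}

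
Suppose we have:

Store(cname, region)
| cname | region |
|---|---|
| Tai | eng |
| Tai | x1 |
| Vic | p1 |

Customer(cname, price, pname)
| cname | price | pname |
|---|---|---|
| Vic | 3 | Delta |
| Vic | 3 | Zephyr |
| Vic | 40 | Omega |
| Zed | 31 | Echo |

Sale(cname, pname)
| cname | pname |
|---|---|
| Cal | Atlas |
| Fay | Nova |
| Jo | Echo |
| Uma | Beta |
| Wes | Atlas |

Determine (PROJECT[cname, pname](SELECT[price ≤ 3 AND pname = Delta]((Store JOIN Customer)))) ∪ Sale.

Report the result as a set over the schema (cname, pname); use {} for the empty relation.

{(Cal, Atlas), (Fay, Nova), (Jo, Echo), (Uma, Beta), (Vic, Delta), (Wes, Atlas)}

Store ⋈ Customer (natural join on cname): {(Vic, p1, 3, Delta), (Vic, p1, 3, Zephyr), (Vic, p1, 40, Omega)}
σ[price ≤ 3 AND pname = Delta]: keep tuples satisfying price ≤ 3 AND pname = Delta → {(Vic, p1, 3, Delta)}
π[cname, pname]: project onto (cname, pname) → {(Vic, Delta)}
Taking the union: {(Cal, Atlas), (Fay, Nova), (Jo, Echo), (Uma, Beta), (Vic, Delta), (Wes, Atlas)}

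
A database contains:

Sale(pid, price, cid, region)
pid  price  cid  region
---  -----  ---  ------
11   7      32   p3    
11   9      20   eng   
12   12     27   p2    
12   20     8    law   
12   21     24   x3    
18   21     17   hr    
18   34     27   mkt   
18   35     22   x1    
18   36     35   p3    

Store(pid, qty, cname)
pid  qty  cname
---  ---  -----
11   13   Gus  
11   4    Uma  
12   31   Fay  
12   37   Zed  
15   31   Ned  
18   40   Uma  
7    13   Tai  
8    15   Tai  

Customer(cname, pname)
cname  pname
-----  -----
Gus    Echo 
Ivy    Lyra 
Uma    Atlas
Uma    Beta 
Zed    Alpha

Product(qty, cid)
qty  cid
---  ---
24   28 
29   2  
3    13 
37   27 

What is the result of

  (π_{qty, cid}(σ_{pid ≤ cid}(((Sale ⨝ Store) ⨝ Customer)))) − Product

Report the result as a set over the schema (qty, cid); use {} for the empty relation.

Natural join on pid: {(11, 7, 32, p3, 13, Gus), (11, 7, 32, p3, 4, Uma), (11, 9, 20, eng, 13, Gus), (11, 9, 20, eng, 4, Uma), (12, 12, 27, p2, 31, Fay), (12, 12, 27, p2, 37, Zed), (12, 20, 8, law, 31, Fay), (12, 20, 8, law, 37, Zed), (12, 21, 24, x3, 31, Fay), (12, 21, 24, x3, 37, Zed), (18, 21, 17, hr, 40, Uma), (18, 34, 27, mkt, 40, Uma), (18, 35, 22, x1, 40, Uma), (18, 36, 35, p3, 40, Uma)}
Natural join on cname: {(11, 7, 32, p3, 13, Gus, Echo), (11, 7, 32, p3, 4, Uma, Atlas), (11, 7, 32, p3, 4, Uma, Beta), (11, 9, 20, eng, 13, Gus, Echo), (11, 9, 20, eng, 4, Uma, Atlas), (11, 9, 20, eng, 4, Uma, Beta), (12, 12, 27, p2, 37, Zed, Alpha), (12, 20, 8, law, 37, Zed, Alpha), (12, 21, 24, x3, 37, Zed, Alpha), (18, 21, 17, hr, 40, Uma, Atlas), (18, 21, 17, hr, 40, Uma, Beta), (18, 34, 27, mkt, 40, Uma, Atlas), (18, 34, 27, mkt, 40, Uma, Beta), (18, 35, 22, x1, 40, Uma, Atlas), (18, 35, 22, x1, 40, Uma, Beta), (18, 36, 35, p3, 40, Uma, Atlas), (18, 36, 35, p3, 40, Uma, Beta)}
Apply σ_{pid ≤ cid}; surviving tuples: {(11, 7, 32, p3, 13, Gus, Echo), (11, 7, 32, p3, 4, Uma, Atlas), (11, 7, 32, p3, 4, Uma, Beta), (11, 9, 20, eng, 13, Gus, Echo), (11, 9, 20, eng, 4, Uma, Atlas), (11, 9, 20, eng, 4, Uma, Beta), (12, 12, 27, p2, 37, Zed, Alpha), (12, 21, 24, x3, 37, Zed, Alpha), (18, 34, 27, mkt, 40, Uma, Atlas), (18, 34, 27, mkt, 40, Uma, Beta), (18, 35, 22, x1, 40, Uma, Atlas), (18, 35, 22, x1, 40, Uma, Beta), (18, 36, 35, p3, 40, Uma, Atlas), (18, 36, 35, p3, 40, Uma, Beta)}
Keep only column(s) qty, cid (5 duplicate(s) eliminated): {(13, 20), (13, 32), (37, 24), (37, 27), (4, 20), (4, 32), (40, 22), (40, 27), (40, 35)}
Set difference of the two operands is {(13, 20), (13, 32), (37, 24), (4, 20), (4, 32), (40, 22), (40, 27), (40, 35)}.

{(13, 20), (13, 32), (37, 24), (4, 20), (4, 32), (40, 22), (40, 27), (40, 35)}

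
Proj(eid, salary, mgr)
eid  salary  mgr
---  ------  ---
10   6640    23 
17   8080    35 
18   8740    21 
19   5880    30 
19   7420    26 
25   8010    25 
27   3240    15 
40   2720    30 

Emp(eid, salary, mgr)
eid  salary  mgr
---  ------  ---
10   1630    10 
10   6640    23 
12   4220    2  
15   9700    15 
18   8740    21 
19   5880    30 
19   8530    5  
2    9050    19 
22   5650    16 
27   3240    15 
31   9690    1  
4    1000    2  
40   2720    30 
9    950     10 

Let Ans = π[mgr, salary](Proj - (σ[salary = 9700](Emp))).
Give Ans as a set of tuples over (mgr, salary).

Selection salary = 9700: {(15, 9700, 15)}
Taking the difference: {(10, 6640, 23), (17, 8080, 35), (18, 8740, 21), (19, 5880, 30), (19, 7420, 26), (25, 8010, 25), (27, 3240, 15), (40, 2720, 30)}
Projecting to mgr, salary: {(15, 3240), (21, 8740), (23, 6640), (25, 8010), (26, 7420), (30, 2720), (30, 5880), (35, 8080)}

{(15, 3240), (21, 8740), (23, 6640), (25, 8010), (26, 7420), (30, 2720), (30, 5880), (35, 8080)}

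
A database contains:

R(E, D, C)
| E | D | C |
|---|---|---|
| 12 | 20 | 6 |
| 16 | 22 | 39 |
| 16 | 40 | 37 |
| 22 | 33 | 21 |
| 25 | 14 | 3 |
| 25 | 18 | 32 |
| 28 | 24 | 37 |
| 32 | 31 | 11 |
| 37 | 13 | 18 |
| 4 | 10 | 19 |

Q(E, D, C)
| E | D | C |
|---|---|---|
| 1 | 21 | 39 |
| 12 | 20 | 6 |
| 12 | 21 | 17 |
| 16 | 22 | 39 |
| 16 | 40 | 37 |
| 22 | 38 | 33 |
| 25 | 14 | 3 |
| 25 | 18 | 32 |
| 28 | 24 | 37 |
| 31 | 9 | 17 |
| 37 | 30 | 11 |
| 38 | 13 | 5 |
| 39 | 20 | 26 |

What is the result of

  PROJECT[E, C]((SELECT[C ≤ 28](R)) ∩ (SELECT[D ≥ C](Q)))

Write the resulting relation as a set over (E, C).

{(12, 6), (25, 3)}

Selection C ≤ 28: {(12, 20, 6), (22, 33, 21), (25, 14, 3), (32, 31, 11), (37, 13, 18), (4, 10, 19)}
Selection D ≥ C: {(12, 20, 6), (12, 21, 17), (16, 40, 37), (22, 38, 33), (25, 14, 3), (37, 30, 11), (38, 13, 5)}
Taking the intersection: {(12, 20, 6), (25, 14, 3)}
Projecting to E, C: {(12, 6), (25, 3)}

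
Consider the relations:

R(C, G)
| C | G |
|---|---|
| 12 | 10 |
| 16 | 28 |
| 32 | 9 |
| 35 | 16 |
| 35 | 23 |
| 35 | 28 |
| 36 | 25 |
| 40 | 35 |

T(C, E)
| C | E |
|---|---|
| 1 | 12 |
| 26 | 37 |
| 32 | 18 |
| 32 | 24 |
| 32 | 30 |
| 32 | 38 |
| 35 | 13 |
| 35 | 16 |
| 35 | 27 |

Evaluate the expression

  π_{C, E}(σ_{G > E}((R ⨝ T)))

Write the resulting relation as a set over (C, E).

Natural join on C: {(32, 9, 18), (32, 9, 24), (32, 9, 30), (32, 9, 38), (35, 16, 13), (35, 16, 16), (35, 16, 27), (35, 23, 13), (35, 23, 16), (35, 23, 27), (35, 28, 13), (35, 28, 16), (35, 28, 27)}
Selection G > E: {(35, 16, 13), (35, 23, 13), (35, 23, 16), (35, 28, 13), (35, 28, 16), (35, 28, 27)}
π[C, E]: project onto (C, E) (3 duplicate(s) eliminated) → {(35, 13), (35, 16), (35, 27)}

{(35, 13), (35, 16), (35, 27)}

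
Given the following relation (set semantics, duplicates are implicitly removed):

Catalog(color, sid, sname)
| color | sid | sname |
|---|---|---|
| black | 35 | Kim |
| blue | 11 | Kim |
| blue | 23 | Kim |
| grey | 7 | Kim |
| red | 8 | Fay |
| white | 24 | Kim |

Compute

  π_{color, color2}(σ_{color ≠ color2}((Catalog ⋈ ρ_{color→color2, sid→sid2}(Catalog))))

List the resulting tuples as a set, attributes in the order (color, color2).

{(black, blue), (black, grey), (black, white), (blue, black), (blue, grey), (blue, white), (grey, black), (grey, blue), (grey, white), (white, black), (white, blue), (white, grey)}

ρ[color→color2, sid→sid2]: schema becomes (color2, sid2, sname); tuples unchanged.
Natural join on sname: {(black, 35, Kim, black, 35), (black, 35, Kim, blue, 11), (black, 35, Kim, blue, 23), (black, 35, Kim, grey, 7), (black, 35, Kim, white, 24), (blue, 11, Kim, black, 35), (blue, 11, Kim, blue, 11), (blue, 11, Kim, blue, 23), (blue, 11, Kim, grey, 7), (blue, 11, Kim, white, 24), (blue, 23, Kim, black, 35), (blue, 23, Kim, blue, 11), (blue, 23, Kim, blue, 23), (blue, 23, Kim, grey, 7), (blue, 23, Kim, white, 24), (grey, 7, Kim, black, 35), (grey, 7, Kim, blue, 11), (grey, 7, Kim, blue, 23), (grey, 7, Kim, grey, 7), (grey, 7, Kim, white, 24), (red, 8, Fay, red, 8), (white, 24, Kim, black, 35), (white, 24, Kim, blue, 11), (white, 24, Kim, blue, 23), (white, 24, Kim, grey, 7), (white, 24, Kim, white, 24)}
Selection color ≠ color2: {(black, 35, Kim, blue, 11), (black, 35, Kim, blue, 23), (black, 35, Kim, grey, 7), (black, 35, Kim, white, 24), (blue, 11, Kim, black, 35), (blue, 11, Kim, grey, 7), (blue, 11, Kim, white, 24), (blue, 23, Kim, black, 35), (blue, 23, Kim, grey, 7), (blue, 23, Kim, white, 24), (grey, 7, Kim, black, 35), (grey, 7, Kim, blue, 11), (grey, 7, Kim, blue, 23), (grey, 7, Kim, white, 24), (white, 24, Kim, black, 35), (white, 24, Kim, blue, 11), (white, 24, Kim, blue, 23), (white, 24, Kim, grey, 7)}
Projecting to color, color2 (6 duplicate(s) eliminated): {(black, blue), (black, grey), (black, white), (blue, black), (blue, grey), (blue, white), (grey, black), (grey, blue), (grey, white), (white, black), (white, blue), (white, grey)}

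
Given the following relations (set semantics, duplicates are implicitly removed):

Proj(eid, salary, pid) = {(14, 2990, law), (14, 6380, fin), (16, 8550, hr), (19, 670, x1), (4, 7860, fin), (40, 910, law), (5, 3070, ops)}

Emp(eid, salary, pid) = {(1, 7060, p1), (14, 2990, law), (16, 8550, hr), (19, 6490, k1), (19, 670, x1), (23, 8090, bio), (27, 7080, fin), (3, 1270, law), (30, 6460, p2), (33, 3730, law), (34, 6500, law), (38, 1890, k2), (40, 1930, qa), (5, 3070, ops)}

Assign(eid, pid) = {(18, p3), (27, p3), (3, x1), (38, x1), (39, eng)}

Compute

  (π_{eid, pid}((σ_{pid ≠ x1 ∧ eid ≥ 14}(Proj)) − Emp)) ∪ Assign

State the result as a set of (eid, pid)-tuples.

Apply σ_{pid ≠ x1 ∧ eid ≥ 14}; surviving tuples: {(14, 2990, law), (14, 6380, fin), (16, 8550, hr), (40, 910, law)}
Set difference of the two operands is {(14, 6380, fin), (40, 910, law)}.
π_{eid, pid} gives {(14, fin), (40, law)}.
Set union of the two operands is {(14, fin), (18, p3), (27, p3), (3, x1), (38, x1), (39, eng), (40, law)}.

{(14, fin), (18, p3), (27, p3), (3, x1), (38, x1), (39, eng), (40, law)}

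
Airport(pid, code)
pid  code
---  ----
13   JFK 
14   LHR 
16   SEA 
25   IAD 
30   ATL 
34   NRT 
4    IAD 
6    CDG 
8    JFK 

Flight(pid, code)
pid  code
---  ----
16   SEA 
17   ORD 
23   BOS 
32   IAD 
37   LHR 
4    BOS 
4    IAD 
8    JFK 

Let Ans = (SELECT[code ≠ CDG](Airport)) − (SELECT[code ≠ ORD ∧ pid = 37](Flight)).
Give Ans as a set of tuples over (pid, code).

Selection code ≠ CDG: {(13, JFK), (14, LHR), (16, SEA), (25, IAD), (30, ATL), (34, NRT), (4, IAD), (8, JFK)}
Selection code ≠ ORD ∧ pid = 37: {(37, LHR)}
Difference: {(13, JFK), (14, LHR), (16, SEA), (25, IAD), (30, ATL), (34, NRT), (4, IAD), (8, JFK)} with {(37, LHR)} → {(13, JFK), (14, LHR), (16, SEA), (25, IAD), (30, ATL), (34, NRT), (4, IAD), (8, JFK)}

{(13, JFK), (14, LHR), (16, SEA), (25, IAD), (30, ATL), (34, NRT), (4, IAD), (8, JFK)}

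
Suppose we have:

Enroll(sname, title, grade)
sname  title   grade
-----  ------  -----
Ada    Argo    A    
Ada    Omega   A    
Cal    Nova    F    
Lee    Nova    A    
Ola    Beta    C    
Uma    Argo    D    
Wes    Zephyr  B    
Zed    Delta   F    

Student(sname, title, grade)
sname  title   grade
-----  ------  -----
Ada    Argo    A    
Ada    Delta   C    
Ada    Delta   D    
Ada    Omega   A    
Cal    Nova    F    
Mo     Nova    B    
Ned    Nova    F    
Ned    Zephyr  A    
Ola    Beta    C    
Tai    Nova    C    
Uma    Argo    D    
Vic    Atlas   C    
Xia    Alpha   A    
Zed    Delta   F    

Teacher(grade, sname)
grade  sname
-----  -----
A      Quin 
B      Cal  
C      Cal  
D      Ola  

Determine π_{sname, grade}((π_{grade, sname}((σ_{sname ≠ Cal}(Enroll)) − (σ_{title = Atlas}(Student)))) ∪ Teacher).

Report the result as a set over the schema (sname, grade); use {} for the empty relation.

Filtering on sname ≠ Cal leaves {(Ada, Argo, A), (Ada, Omega, A), (Lee, Nova, A), (Ola, Beta, C), (Uma, Argo, D), (Wes, Zephyr, B), (Zed, Delta, F)}.
Filtering on title = Atlas leaves {(Vic, Atlas, C)}.
Difference: {(Ada, Argo, A), (Ada, Omega, A), (Lee, Nova, A), (Ola, Beta, C), (Uma, Argo, D), (Wes, Zephyr, B), (Zed, Delta, F)} with {(Vic, Atlas, C)} → {(Ada, Argo, A), (Ada, Omega, A), (Lee, Nova, A), (Ola, Beta, C), (Uma, Argo, D), (Wes, Zephyr, B), (Zed, Delta, F)}
Keep only column(s) grade, sname (1 duplicate(s) eliminated): {(A, Ada), (A, Lee), (B, Wes), (C, Ola), (D, Uma), (F, Zed)}
Union: {(A, Ada), (A, Lee), (B, Wes), (C, Ola), (D, Uma), (F, Zed)} with {(A, Quin), (B, Cal), (C, Cal), (D, Ola)} → {(A, Ada), (A, Lee), (A, Quin), (B, Cal), (B, Wes), (C, Cal), (C, Ola), (D, Ola), (D, Uma), (F, Zed)}
Keep only column(s) sname, grade: {(Ada, A), (Cal, B), (Cal, C), (Lee, A), (Ola, C), (Ola, D), (Quin, A), (Uma, D), (Wes, B), (Zed, F)}

{(Ada, A), (Cal, B), (Cal, C), (Lee, A), (Ola, C), (Ola, D), (Quin, A), (Uma, D), (Wes, B), (Zed, F)}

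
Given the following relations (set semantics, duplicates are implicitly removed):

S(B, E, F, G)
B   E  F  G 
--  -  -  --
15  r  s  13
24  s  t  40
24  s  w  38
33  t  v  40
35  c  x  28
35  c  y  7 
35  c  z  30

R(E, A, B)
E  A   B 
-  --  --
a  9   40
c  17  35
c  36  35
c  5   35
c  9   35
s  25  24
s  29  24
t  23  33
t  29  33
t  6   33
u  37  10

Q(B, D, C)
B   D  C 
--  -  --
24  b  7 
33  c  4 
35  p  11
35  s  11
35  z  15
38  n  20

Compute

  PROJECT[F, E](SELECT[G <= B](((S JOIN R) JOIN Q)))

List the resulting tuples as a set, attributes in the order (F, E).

{(x, c), (y, c), (z, c)}

Joining S and R on B, E yields {(24, s, t, 40, 25), (24, s, t, 40, 29), (24, s, w, 38, 25), (24, s, w, 38, 29), (33, t, v, 40, 23), (33, t, v, 40, 29), (33, t, v, 40, 6), (35, c, x, 28, 17), (35, c, x, 28, 36), (35, c, x, 28, 5), (35, c, x, 28, 9), (35, c, y, 7, 17), (35, c, y, 7, 36), (35, c, y, 7, 5), (35, c, y, 7, 9), (35, c, z, 30, 17), (35, c, z, 30, 36), (35, c, z, 30, 5), (35, c, z, 30, 9)}.
Joining (S JOIN R) and Q on B yields {(24, s, t, 40, 25, b, 7), (24, s, t, 40, 29, b, 7), (24, s, w, 38, 25, b, 7), (24, s, w, 38, 29, b, 7), (33, t, v, 40, 23, c, 4), (33, t, v, 40, 29, c, 4), (33, t, v, 40, 6, c, 4), (35, c, x, 28, 17, p, 11), (35, c, x, 28, 17, s, 11), (35, c, x, 28, 17, z, 15), (35, c, x, 28, 36, p, 11), (35, c, x, 28, 36, s, 11), (35, c, x, 28, 36, z, 15), (35, c, x, 28, 5, p, 11), (35, c, x, 28, 5, s, 11), (35, c, x, 28, 5, z, 15), (35, c, x, 28, 9, p, 11), (35, c, x, 28, 9, s, 11), (35, c, x, 28, 9, z, 15), (35, c, y, 7, 17, p, 11), (35, c, y, 7, 17, s, 11), (35, c, y, 7, 17, z, 15), (35, c, y, 7, 36, p, 11), (35, c, y, 7, 36, s, 11), (35, c, y, 7, 36, z, 15), (35, c, y, 7, 5, p, 11), (35, c, y, 7, 5, s, 11), (35, c, y, 7, 5, z, 15), (35, c, y, 7, 9, p, 11), (35, c, y, 7, 9, s, 11), (35, c, y, 7, 9, z, 15), (35, c, z, 30, 17, p, 11), (35, c, z, 30, 17, s, 11), (35, c, z, 30, 17, z, 15), (35, c, z, 30, 36, p, 11), (35, c, z, 30, 36, s, 11), (35, c, z, 30, 36, z, 15), (35, c, z, 30, 5, p, 11), (35, c, z, 30, 5, s, 11), (35, c, z, 30, 5, z, 15), (35, c, z, 30, 9, p, 11), (35, c, z, 30, 9, s, 11), (35, c, z, 30, 9, z, 15)}.
Filtering on G <= B leaves {(35, c, x, 28, 17, p, 11), (35, c, x, 28, 17, s, 11), (35, c, x, 28, 17, z, 15), (35, c, x, 28, 36, p, 11), (35, c, x, 28, 36, s, 11), (35, c, x, 28, 36, z, 15), (35, c, x, 28, 5, p, 11), (35, c, x, 28, 5, s, 11), (35, c, x, 28, 5, z, 15), (35, c, x, 28, 9, p, 11), (35, c, x, 28, 9, s, 11), (35, c, x, 28, 9, z, 15), (35, c, y, 7, 17, p, 11), (35, c, y, 7, 17, s, 11), (35, c, y, 7, 17, z, 15), (35, c, y, 7, 36, p, 11), (35, c, y, 7, 36, s, 11), (35, c, y, 7, 36, z, 15), (35, c, y, 7, 5, p, 11), (35, c, y, 7, 5, s, 11), (35, c, y, 7, 5, z, 15), (35, c, y, 7, 9, p, 11), (35, c, y, 7, 9, s, 11), (35, c, y, 7, 9, z, 15), (35, c, z, 30, 17, p, 11), (35, c, z, 30, 17, s, 11), (35, c, z, 30, 17, z, 15), (35, c, z, 30, 36, p, 11), (35, c, z, 30, 36, s, 11), (35, c, z, 30, 36, z, 15), (35, c, z, 30, 5, p, 11), (35, c, z, 30, 5, s, 11), (35, c, z, 30, 5, z, 15), (35, c, z, 30, 9, p, 11), (35, c, z, 30, 9, s, 11), (35, c, z, 30, 9, z, 15)}.
Keep only column(s) F, E (33 duplicate(s) eliminated): {(x, c), (y, c), (z, c)}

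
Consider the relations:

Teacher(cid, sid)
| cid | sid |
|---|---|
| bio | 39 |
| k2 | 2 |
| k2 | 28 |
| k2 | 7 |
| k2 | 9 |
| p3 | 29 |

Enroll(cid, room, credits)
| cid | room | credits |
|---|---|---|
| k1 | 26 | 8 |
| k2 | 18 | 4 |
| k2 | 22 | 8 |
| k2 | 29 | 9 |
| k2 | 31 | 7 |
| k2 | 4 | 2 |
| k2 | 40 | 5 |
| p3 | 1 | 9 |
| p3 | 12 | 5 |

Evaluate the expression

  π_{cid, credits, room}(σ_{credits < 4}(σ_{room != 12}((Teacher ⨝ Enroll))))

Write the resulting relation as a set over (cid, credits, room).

{(k2, 2, 4)}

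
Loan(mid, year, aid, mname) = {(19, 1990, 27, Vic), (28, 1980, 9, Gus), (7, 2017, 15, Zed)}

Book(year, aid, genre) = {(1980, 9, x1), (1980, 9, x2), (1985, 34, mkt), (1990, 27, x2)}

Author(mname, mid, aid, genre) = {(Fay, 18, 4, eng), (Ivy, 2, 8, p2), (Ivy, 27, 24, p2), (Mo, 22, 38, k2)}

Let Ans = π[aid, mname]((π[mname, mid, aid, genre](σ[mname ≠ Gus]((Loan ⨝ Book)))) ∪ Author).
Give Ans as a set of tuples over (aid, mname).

{(24, Ivy), (27, Vic), (38, Mo), (4, Fay), (8, Ivy)}

Joining Loan and Book on year, aid yields {(19, 1990, 27, Vic, x2), (28, 1980, 9, Gus, x1), (28, 1980, 9, Gus, x2)}.
Apply σ_{mname ≠ Gus}; surviving tuples: {(19, 1990, 27, Vic, x2)}
Projecting to mname, mid, aid, genre: {(Vic, 19, 27, x2)}
Taking the union: {(Fay, 18, 4, eng), (Ivy, 2, 8, p2), (Ivy, 27, 24, p2), (Mo, 22, 38, k2), (Vic, 19, 27, x2)}
Projecting to aid, mname: {(24, Ivy), (27, Vic), (38, Mo), (4, Fay), (8, Ivy)}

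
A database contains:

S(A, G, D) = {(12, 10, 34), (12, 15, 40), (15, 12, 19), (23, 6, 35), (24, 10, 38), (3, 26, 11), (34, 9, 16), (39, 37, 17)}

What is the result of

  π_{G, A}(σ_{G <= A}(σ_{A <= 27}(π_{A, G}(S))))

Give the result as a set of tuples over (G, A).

{(10, 12), (10, 24), (12, 15), (6, 23)}

π[A, G]: project onto (A, G) → {(12, 10), (12, 15), (15, 12), (23, 6), (24, 10), (3, 26), (34, 9), (39, 37)}
Selection A <= 27: {(12, 10), (12, 15), (15, 12), (23, 6), (24, 10), (3, 26)}
Selection G <= A: {(12, 10), (15, 12), (23, 6), (24, 10)}
π[G, A]: project onto (G, A) → {(10, 12), (10, 24), (12, 15), (6, 23)}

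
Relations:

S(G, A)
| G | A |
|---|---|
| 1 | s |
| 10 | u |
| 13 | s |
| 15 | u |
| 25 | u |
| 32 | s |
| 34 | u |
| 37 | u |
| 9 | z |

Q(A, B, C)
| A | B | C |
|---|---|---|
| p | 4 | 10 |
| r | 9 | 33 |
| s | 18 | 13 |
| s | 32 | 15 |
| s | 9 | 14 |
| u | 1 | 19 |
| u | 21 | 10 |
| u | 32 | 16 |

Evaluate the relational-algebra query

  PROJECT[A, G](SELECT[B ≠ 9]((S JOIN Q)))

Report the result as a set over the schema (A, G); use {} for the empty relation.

Joining S and Q on A yields {(1, s, 18, 13), (1, s, 32, 15), (1, s, 9, 14), (10, u, 1, 19), (10, u, 21, 10), (10, u, 32, 16), (13, s, 18, 13), (13, s, 32, 15), (13, s, 9, 14), (15, u, 1, 19), (15, u, 21, 10), (15, u, 32, 16), (25, u, 1, 19), (25, u, 21, 10), (25, u, 32, 16), (32, s, 18, 13), (32, s, 32, 15), (32, s, 9, 14), (34, u, 1, 19), (34, u, 21, 10), (34, u, 32, 16), (37, u, 1, 19), (37, u, 21, 10), (37, u, 32, 16)}.
Filtering on B ≠ 9 leaves {(1, s, 18, 13), (1, s, 32, 15), (10, u, 1, 19), (10, u, 21, 10), (10, u, 32, 16), (13, s, 18, 13), (13, s, 32, 15), (15, u, 1, 19), (15, u, 21, 10), (15, u, 32, 16), (25, u, 1, 19), (25, u, 21, 10), (25, u, 32, 16), (32, s, 18, 13), (32, s, 32, 15), (34, u, 1, 19), (34, u, 21, 10), (34, u, 32, 16), (37, u, 1, 19), (37, u, 21, 10), (37, u, 32, 16)}.
π[A, G]: project onto (A, G) (13 duplicate(s) eliminated) → {(s, 1), (s, 13), (s, 32), (u, 10), (u, 15), (u, 25), (u, 34), (u, 37)}

{(s, 1), (s, 13), (s, 32), (u, 10), (u, 15), (u, 25), (u, 34), (u, 37)}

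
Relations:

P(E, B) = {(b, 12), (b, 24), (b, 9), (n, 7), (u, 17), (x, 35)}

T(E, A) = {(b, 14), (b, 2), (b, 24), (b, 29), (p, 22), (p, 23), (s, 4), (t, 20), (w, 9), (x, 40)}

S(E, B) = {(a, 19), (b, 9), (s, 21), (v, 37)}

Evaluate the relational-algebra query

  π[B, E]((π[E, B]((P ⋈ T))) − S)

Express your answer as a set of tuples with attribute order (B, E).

{(12, b), (24, b), (35, x)}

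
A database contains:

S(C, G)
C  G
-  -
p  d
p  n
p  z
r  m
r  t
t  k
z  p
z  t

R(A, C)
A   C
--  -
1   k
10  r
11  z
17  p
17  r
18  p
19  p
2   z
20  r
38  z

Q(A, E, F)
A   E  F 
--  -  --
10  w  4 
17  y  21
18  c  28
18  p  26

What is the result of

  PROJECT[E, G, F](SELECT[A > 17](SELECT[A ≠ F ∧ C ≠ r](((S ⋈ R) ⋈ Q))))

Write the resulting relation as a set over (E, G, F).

S ⋈ R (natural join on C): {(p, d, 17), (p, d, 18), (p, d, 19), (p, n, 17), (p, n, 18), (p, n, 19), (p, z, 17), (p, z, 18), (p, z, 19), (r, m, 10), (r, m, 17), (r, m, 20), (r, t, 10), (r, t, 17), (r, t, 20), (z, p, 11), (z, p, 2), (z, p, 38), (z, t, 11), (z, t, 2), (z, t, 38)}
(S ⋈ R) ⋈ Q (natural join on A): {(p, d, 17, y, 21), (p, d, 18, c, 28), (p, d, 18, p, 26), (p, n, 17, y, 21), (p, n, 18, c, 28), (p, n, 18, p, 26), (p, z, 17, y, 21), (p, z, 18, c, 28), (p, z, 18, p, 26), (r, m, 10, w, 4), (r, m, 17, y, 21), (r, t, 10, w, 4), (r, t, 17, y, 21)}
Apply σ_{A ≠ F ∧ C ≠ r}; surviving tuples: {(p, d, 17, y, 21), (p, d, 18, c, 28), (p, d, 18, p, 26), (p, n, 17, y, 21), (p, n, 18, c, 28), (p, n, 18, p, 26), (p, z, 17, y, 21), (p, z, 18, c, 28), (p, z, 18, p, 26)}
Apply σ_{A > 17}; surviving tuples: {(p, d, 18, c, 28), (p, d, 18, p, 26), (p, n, 18, c, 28), (p, n, 18, p, 26), (p, z, 18, c, 28), (p, z, 18, p, 26)}
Projecting to E, G, F: {(c, d, 28), (c, n, 28), (c, z, 28), (p, d, 26), (p, n, 26), (p, z, 26)}

{(c, d, 28), (c, n, 28), (c, z, 28), (p, d, 26), (p, n, 26), (p, z, 26)}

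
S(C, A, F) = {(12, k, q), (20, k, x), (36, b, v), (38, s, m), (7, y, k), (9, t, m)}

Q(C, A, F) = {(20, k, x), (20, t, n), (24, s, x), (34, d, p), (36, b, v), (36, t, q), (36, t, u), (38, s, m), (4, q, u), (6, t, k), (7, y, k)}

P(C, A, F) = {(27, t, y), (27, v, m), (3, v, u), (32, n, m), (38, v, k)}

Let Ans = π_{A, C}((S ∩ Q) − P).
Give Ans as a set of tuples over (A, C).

{(b, 36), (k, 20), (s, 38), (y, 7)}

Intersection: {(12, k, q), (20, k, x), (36, b, v), (38, s, m), (7, y, k), (9, t, m)} with {(20, k, x), (20, t, n), (24, s, x), (34, d, p), (36, b, v), (36, t, q), (36, t, u), (38, s, m), (4, q, u), (6, t, k), (7, y, k)} → {(20, k, x), (36, b, v), (38, s, m), (7, y, k)}
Difference: {(20, k, x), (36, b, v), (38, s, m), (7, y, k)} with {(27, t, y), (27, v, m), (3, v, u), (32, n, m), (38, v, k)} → {(20, k, x), (36, b, v), (38, s, m), (7, y, k)}
π[A, C]: project onto (A, C) → {(b, 36), (k, 20), (s, 38), (y, 7)}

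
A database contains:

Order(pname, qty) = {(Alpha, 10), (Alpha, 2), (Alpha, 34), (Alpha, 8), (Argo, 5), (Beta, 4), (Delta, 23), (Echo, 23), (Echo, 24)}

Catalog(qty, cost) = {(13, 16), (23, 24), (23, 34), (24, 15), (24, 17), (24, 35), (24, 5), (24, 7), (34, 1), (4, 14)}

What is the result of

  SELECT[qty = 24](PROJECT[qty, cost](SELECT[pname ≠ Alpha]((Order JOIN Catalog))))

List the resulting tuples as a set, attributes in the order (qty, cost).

{(24, 15), (24, 17), (24, 35), (24, 5), (24, 7)}

Natural join on qty: {(Alpha, 34, 1), (Beta, 4, 14), (Delta, 23, 24), (Delta, 23, 34), (Echo, 23, 24), (Echo, 23, 34), (Echo, 24, 15), (Echo, 24, 17), (Echo, 24, 35), (Echo, 24, 5), (Echo, 24, 7)}
σ[pname ≠ Alpha]: keep tuples satisfying pname ≠ Alpha → {(Beta, 4, 14), (Delta, 23, 24), (Delta, 23, 34), (Echo, 23, 24), (Echo, 23, 34), (Echo, 24, 15), (Echo, 24, 17), (Echo, 24, 35), (Echo, 24, 5), (Echo, 24, 7)}
Projecting to qty, cost (2 duplicate(s) eliminated): {(23, 24), (23, 34), (24, 15), (24, 17), (24, 35), (24, 5), (24, 7), (4, 14)}
σ[qty = 24]: keep tuples satisfying qty = 24 → {(24, 15), (24, 17), (24, 35), (24, 5), (24, 7)}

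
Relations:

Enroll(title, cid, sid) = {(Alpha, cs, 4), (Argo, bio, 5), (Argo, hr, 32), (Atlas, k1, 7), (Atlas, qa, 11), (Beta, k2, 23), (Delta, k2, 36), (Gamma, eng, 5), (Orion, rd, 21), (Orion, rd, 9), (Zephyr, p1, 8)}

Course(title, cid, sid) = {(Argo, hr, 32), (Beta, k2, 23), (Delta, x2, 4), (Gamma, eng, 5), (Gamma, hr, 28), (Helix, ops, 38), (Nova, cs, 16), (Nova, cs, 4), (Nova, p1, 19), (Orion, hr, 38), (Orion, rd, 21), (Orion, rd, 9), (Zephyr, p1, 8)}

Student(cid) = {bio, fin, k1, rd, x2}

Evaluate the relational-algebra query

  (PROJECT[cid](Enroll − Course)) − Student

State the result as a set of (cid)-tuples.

{cs, k2, qa}

Difference: {(Alpha, cs, 4), (Argo, bio, 5), (Argo, hr, 32), (Atlas, k1, 7), (Atlas, qa, 11), (Beta, k2, 23), (Delta, k2, 36), (Gamma, eng, 5), (Orion, rd, 21), (Orion, rd, 9), (Zephyr, p1, 8)} with {(Argo, hr, 32), (Beta, k2, 23), (Delta, x2, 4), (Gamma, eng, 5), (Gamma, hr, 28), (Helix, ops, 38), (Nova, cs, 16), (Nova, cs, 4), (Nova, p1, 19), (Orion, hr, 38), (Orion, rd, 21), (Orion, rd, 9), (Zephyr, p1, 8)} → {(Alpha, cs, 4), (Argo, bio, 5), (Atlas, k1, 7), (Atlas, qa, 11), (Delta, k2, 36)}
π_{cid} gives {bio, cs, k1, k2, qa}.
Difference: {bio, cs, k1, k2, qa} with {bio, fin, k1, rd, x2} → {cs, k2, qa}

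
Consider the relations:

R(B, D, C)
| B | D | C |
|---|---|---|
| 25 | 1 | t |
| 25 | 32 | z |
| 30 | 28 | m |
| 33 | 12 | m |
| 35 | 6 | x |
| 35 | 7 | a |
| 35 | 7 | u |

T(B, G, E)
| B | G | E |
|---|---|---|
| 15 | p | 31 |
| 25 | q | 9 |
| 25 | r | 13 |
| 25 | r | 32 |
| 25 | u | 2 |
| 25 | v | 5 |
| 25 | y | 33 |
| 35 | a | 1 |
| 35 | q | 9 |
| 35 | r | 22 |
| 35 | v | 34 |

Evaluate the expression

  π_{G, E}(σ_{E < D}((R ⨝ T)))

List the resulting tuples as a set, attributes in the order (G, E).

Natural join on B: {(25, 1, t, q, 9), (25, 1, t, r, 13), (25, 1, t, r, 32), (25, 1, t, u, 2), (25, 1, t, v, 5), (25, 1, t, y, 33), (25, 32, z, q, 9), (25, 32, z, r, 13), (25, 32, z, r, 32), (25, 32, z, u, 2), (25, 32, z, v, 5), (25, 32, z, y, 33), (35, 6, x, a, 1), (35, 6, x, q, 9), (35, 6, x, r, 22), (35, 6, x, v, 34), (35, 7, a, a, 1), (35, 7, a, q, 9), (35, 7, a, r, 22), (35, 7, a, v, 34), (35, 7, u, a, 1), (35, 7, u, q, 9), (35, 7, u, r, 22), (35, 7, u, v, 34)}
Selection E < D: {(25, 32, z, q, 9), (25, 32, z, r, 13), (25, 32, z, u, 2), (25, 32, z, v, 5), (35, 6, x, a, 1), (35, 7, a, a, 1), (35, 7, u, a, 1)}
π_{G, E} gives {(a, 1), (q, 9), (r, 13), (u, 2), (v, 5)} (2 duplicate(s) eliminated).

{(a, 1), (q, 9), (r, 13), (u, 2), (v, 5)}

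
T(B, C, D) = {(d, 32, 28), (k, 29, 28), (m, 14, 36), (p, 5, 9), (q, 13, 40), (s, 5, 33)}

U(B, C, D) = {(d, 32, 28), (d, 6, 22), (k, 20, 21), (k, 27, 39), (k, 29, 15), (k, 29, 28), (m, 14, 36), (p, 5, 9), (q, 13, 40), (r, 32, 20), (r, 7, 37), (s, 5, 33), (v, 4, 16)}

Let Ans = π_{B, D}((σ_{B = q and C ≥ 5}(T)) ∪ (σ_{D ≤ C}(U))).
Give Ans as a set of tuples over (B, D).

Apply σ_{B = q and C ≥ 5}; surviving tuples: {(q, 13, 40)}
Apply σ_{D ≤ C}; surviving tuples: {(d, 32, 28), (k, 29, 15), (k, 29, 28), (r, 32, 20)}
Set union of the two operands is {(d, 32, 28), (k, 29, 15), (k, 29, 28), (q, 13, 40), (r, 32, 20)}.
Keep only column(s) B, D: {(d, 28), (k, 15), (k, 28), (q, 40), (r, 20)}

{(d, 28), (k, 15), (k, 28), (q, 40), (r, 20)}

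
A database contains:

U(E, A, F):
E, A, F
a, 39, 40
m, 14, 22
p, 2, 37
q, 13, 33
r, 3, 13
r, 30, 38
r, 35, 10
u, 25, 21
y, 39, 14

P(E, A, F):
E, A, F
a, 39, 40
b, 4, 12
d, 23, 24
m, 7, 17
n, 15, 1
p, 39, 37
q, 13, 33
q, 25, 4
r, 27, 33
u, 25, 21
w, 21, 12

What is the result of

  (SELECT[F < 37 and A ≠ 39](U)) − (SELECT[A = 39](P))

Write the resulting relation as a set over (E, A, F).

{(m, 14, 22), (q, 13, 33), (r, 3, 13), (r, 35, 10), (u, 25, 21)}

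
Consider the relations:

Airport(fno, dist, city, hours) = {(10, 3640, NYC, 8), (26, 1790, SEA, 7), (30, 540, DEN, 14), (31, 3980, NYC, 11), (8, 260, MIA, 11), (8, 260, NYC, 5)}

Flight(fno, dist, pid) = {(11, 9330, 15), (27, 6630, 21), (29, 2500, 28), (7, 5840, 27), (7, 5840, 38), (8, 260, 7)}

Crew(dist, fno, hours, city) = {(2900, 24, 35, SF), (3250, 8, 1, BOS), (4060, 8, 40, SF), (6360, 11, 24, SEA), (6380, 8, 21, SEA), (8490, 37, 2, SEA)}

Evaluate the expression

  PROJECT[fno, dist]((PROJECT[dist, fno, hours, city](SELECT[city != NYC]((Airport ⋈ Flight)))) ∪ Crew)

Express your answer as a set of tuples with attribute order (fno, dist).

{(11, 6360), (24, 2900), (37, 8490), (8, 260), (8, 3250), (8, 4060), (8, 6380)}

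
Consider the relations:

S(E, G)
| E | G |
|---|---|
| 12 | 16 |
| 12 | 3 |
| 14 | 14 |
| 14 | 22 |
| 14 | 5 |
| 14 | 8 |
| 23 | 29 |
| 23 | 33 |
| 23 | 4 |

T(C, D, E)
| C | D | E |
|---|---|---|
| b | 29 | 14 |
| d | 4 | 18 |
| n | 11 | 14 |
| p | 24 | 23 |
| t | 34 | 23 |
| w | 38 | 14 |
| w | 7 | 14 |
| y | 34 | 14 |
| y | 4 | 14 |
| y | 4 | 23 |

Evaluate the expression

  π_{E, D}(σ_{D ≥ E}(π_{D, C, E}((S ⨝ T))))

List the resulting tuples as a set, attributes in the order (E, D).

{(14, 29), (14, 34), (14, 38), (23, 24), (23, 34)}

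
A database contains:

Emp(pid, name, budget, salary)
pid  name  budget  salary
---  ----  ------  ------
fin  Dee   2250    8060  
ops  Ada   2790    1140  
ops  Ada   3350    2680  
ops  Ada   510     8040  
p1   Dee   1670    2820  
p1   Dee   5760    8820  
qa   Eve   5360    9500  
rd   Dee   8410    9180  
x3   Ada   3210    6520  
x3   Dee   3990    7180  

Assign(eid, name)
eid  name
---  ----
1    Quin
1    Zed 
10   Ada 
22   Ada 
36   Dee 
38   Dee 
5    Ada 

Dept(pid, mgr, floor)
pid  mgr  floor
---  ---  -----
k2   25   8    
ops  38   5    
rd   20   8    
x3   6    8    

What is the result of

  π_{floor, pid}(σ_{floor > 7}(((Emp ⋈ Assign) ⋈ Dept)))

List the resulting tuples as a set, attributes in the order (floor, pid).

Natural join on name: {(fin, Dee, 2250, 8060, 36), (fin, Dee, 2250, 8060, 38), (ops, Ada, 2790, 1140, 10), (ops, Ada, 2790, 1140, 22), (ops, Ada, 2790, 1140, 5), (ops, Ada, 3350, 2680, 10), (ops, Ada, 3350, 2680, 22), (ops, Ada, 3350, 2680, 5), (ops, Ada, 510, 8040, 10), (ops, Ada, 510, 8040, 22), (ops, Ada, 510, 8040, 5), (p1, Dee, 1670, 2820, 36), (p1, Dee, 1670, 2820, 38), (p1, Dee, 5760, 8820, 36), (p1, Dee, 5760, 8820, 38), (rd, Dee, 8410, 9180, 36), (rd, Dee, 8410, 9180, 38), (x3, Ada, 3210, 6520, 10), (x3, Ada, 3210, 6520, 22), (x3, Ada, 3210, 6520, 5), (x3, Dee, 3990, 7180, 36), (x3, Dee, 3990, 7180, 38)}
Natural join on pid: {(ops, Ada, 2790, 1140, 10, 38, 5), (ops, Ada, 2790, 1140, 22, 38, 5), (ops, Ada, 2790, 1140, 5, 38, 5), (ops, Ada, 3350, 2680, 10, 38, 5), (ops, Ada, 3350, 2680, 22, 38, 5), (ops, Ada, 3350, 2680, 5, 38, 5), (ops, Ada, 510, 8040, 10, 38, 5), (ops, Ada, 510, 8040, 22, 38, 5), (ops, Ada, 510, 8040, 5, 38, 5), (rd, Dee, 8410, 9180, 36, 20, 8), (rd, Dee, 8410, 9180, 38, 20, 8), (x3, Ada, 3210, 6520, 10, 6, 8), (x3, Ada, 3210, 6520, 22, 6, 8), (x3, Ada, 3210, 6520, 5, 6, 8), (x3, Dee, 3990, 7180, 36, 6, 8), (x3, Dee, 3990, 7180, 38, 6, 8)}
σ[floor > 7]: keep tuples satisfying floor > 7 → {(rd, Dee, 8410, 9180, 36, 20, 8), (rd, Dee, 8410, 9180, 38, 20, 8), (x3, Ada, 3210, 6520, 10, 6, 8), (x3, Ada, 3210, 6520, 22, 6, 8), (x3, Ada, 3210, 6520, 5, 6, 8), (x3, Dee, 3990, 7180, 36, 6, 8), (x3, Dee, 3990, 7180, 38, 6, 8)}
Projecting to floor, pid (5 duplicate(s) eliminated): {(8, rd), (8, x3)}

{(8, rd), (8, x3)}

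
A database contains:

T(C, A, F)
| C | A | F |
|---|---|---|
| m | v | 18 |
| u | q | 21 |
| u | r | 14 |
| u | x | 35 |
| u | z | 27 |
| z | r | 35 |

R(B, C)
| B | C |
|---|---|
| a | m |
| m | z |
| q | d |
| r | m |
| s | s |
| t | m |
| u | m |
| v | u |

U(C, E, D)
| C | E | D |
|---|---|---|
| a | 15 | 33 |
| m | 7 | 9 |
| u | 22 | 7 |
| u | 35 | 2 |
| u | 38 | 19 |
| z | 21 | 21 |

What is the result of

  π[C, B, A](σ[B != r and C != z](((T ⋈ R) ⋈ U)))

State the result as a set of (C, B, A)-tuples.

{(m, a, v), (m, t, v), (m, u, v), (u, v, q), (u, v, r), (u, v, x), (u, v, z)}

Joining T and R on C yields {(m, v, 18, a), (m, v, 18, r), (m, v, 18, t), (m, v, 18, u), (u, q, 21, v), (u, r, 14, v), (u, x, 35, v), (u, z, 27, v), (z, r, 35, m)}.
Joining (T ⋈ R) and U on C yields {(m, v, 18, a, 7, 9), (m, v, 18, r, 7, 9), (m, v, 18, t, 7, 9), (m, v, 18, u, 7, 9), (u, q, 21, v, 22, 7), (u, q, 21, v, 35, 2), (u, q, 21, v, 38, 19), (u, r, 14, v, 22, 7), (u, r, 14, v, 35, 2), (u, r, 14, v, 38, 19), (u, x, 35, v, 22, 7), (u, x, 35, v, 35, 2), (u, x, 35, v, 38, 19), (u, z, 27, v, 22, 7), (u, z, 27, v, 35, 2), (u, z, 27, v, 38, 19), (z, r, 35, m, 21, 21)}.
Selection B != r and C != z: {(m, v, 18, a, 7, 9), (m, v, 18, t, 7, 9), (m, v, 18, u, 7, 9), (u, q, 21, v, 22, 7), (u, q, 21, v, 35, 2), (u, q, 21, v, 38, 19), (u, r, 14, v, 22, 7), (u, r, 14, v, 35, 2), (u, r, 14, v, 38, 19), (u, x, 35, v, 22, 7), (u, x, 35, v, 35, 2), (u, x, 35, v, 38, 19), (u, z, 27, v, 22, 7), (u, z, 27, v, 35, 2), (u, z, 27, v, 38, 19)}
Keep only column(s) C, B, A (8 duplicate(s) eliminated): {(m, a, v), (m, t, v), (m, u, v), (u, v, q), (u, v, r), (u, v, x), (u, v, z)}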